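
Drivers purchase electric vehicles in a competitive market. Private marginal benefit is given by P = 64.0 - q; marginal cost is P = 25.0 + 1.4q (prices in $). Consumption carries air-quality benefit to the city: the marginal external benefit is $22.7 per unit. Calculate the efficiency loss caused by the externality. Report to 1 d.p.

Market equilibrium (private): 25.0 + 1.4q = 64.0 - q → q_m = 16.2500.
Social marginal benefit = demand + MEB = 86.7 - q.
Set SMB = MC: 86.7 - q = 25.0 + 1.4q → q* = 25.7083.
The loss is the area between SMB and MC from q* to q_m; with linear curves that's a triangle of height MEB(q_m).
DWL = ½ × 9.4583 × 22.7000 = 107.3517.

DWL = $107.4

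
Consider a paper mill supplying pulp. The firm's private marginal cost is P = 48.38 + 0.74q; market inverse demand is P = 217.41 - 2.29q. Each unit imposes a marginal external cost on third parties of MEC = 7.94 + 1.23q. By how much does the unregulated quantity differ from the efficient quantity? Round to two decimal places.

17.97 units

Market equilibrium (private): 48.38 + 0.74q = 217.41 - 2.29q → q_m = 55.7855.
Social marginal cost = private MC + MEC = 56.32 + 1.97q.
Set SMC = demand: 56.32 + 1.97q = 217.41 - 2.29q → q* = 37.8146.
Gap = |55.7855 − 37.8146| = 17.9709.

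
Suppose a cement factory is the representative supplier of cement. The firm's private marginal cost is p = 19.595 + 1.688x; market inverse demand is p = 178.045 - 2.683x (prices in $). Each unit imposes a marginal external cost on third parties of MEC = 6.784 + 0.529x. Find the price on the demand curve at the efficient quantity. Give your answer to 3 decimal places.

P = $95.000

Social marginal cost = private MC + MEC = 26.379 + 2.217x.
Set SMC = demand: 26.379 + 2.217x = 178.045 - 2.683x → x* = 30.9522.
Consumer price on the demand curve at x*: 178.045 − 2.683×30.9522 = 95.0002.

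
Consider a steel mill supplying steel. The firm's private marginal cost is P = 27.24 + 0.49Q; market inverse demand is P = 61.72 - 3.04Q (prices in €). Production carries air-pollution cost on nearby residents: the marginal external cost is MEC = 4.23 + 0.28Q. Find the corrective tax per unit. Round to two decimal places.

Social marginal cost = private MC + MEC = 31.47 + 0.77Q.
Set SMC = demand: 31.47 + 0.77Q = 61.72 - 3.04Q → Q* = 7.9396.
The Pigouvian tax equals MEC at Q*: 4.23 + 0.28×7.9396 = 6.4531.

tax = €6.45 per unit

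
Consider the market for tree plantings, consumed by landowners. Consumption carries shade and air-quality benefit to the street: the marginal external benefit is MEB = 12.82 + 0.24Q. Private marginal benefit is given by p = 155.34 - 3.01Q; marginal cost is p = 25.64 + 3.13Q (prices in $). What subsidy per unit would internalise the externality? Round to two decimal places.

subsidy = $18.62 per unit

Social marginal benefit = demand + MEB = 168.16 - 2.77Q.
Set SMB = MC: 168.16 - 2.77Q = 25.64 + 3.13Q → Q* = 24.1559.
The Pigouvian subsidy equals MEB at Q*: 12.82 + 0.24×24.1559 = 18.6174.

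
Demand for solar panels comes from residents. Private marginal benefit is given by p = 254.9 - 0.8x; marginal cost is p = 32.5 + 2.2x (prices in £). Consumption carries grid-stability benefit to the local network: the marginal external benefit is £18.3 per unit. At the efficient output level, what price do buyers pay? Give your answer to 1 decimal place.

Social marginal benefit = demand + MEB = 273.2 - 0.8x.
Set SMB = MC: 273.2 - 0.8x = 32.5 + 2.2x → x* = 80.2333.
Consumer price on the demand curve at x*: 254.9 − 0.8×80.2333 = 190.7134.

P = £190.7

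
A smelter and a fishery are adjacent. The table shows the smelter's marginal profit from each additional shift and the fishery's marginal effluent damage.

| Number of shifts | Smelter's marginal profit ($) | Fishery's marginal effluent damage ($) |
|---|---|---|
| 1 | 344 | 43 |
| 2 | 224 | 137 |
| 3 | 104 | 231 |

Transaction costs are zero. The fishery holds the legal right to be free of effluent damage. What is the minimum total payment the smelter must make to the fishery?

Efficient level: marginal profit ≥ marginal effluent damage through level 2, so k* = 2.
With the fishery holding the right, the smelter must at least compensate total damage at k*: 43 + 137 = 180.

$180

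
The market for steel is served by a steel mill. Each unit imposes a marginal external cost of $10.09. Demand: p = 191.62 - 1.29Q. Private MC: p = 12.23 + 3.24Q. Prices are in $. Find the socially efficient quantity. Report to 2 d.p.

Social marginal cost = private MC + MEC = 22.32 + 3.24Q.
Set SMC = demand: 22.32 + 3.24Q = 191.62 - 1.29Q → Q* = 37.3731.

Q* = 37.37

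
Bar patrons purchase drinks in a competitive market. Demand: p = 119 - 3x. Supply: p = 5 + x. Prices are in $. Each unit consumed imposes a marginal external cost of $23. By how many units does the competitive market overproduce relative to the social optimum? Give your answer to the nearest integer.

Market equilibrium (private): 5 + x = 119 - 3x → x_m = 28.5000.
Social marginal benefit = demand − MEC = 96 - 3x.
Set SMB = MC: 96 - 3x = 5 + x → x* = 22.7500.
Gap = |28.5000 − 22.7500| = 5.7500.

6 units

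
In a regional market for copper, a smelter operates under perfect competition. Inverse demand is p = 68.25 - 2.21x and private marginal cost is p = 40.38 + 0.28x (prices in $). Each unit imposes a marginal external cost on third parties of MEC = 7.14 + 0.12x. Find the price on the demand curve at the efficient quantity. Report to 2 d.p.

Social marginal cost = private MC + MEC = 47.52 + 0.40x.
Set SMC = demand: 47.52 + 0.40x = 68.25 - 2.21x → x* = 7.9425.
Consumer price on the demand curve at x*: 68.25 − 2.21×7.9425 = 50.6971.

P = $50.70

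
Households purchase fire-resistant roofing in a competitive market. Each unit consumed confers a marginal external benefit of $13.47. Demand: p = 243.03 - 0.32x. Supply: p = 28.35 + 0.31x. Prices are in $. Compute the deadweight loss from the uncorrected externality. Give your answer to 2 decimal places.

DWL = $144.00

Market equilibrium (private): 28.35 + 0.31x = 243.03 - 0.32x → x_m = 340.7619.
Social marginal benefit = demand + MEB = 256.50 - 0.32x.
Set SMB = MC: 256.50 - 0.32x = 28.35 + 0.31x → x* = 362.1429.
Height of the DWL triangle at x_m is SMB(x_m) − MC(x_m) = MEB(x_m) = 13.4700.
DWL = ½ × 21.3810 × 13.4700 = 144.0010.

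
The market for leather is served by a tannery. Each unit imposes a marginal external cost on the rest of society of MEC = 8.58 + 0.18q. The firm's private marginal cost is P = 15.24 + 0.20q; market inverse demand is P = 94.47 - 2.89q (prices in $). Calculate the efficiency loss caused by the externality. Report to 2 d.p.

DWL = $26.62

Market equilibrium (private): 15.24 + 0.20q = 94.47 - 2.89q → q_m = 25.6408.
Social marginal cost = private MC + MEC = 23.82 + 0.38q.
Set SMC = demand: 23.82 + 0.38q = 94.47 - 2.89q → q* = 21.6055.
The welfare-loss triangle has base |q_m − q*| and height MEC(q_m) (the vertical gap between SMC and demand is zero at q* and MEC at q_m).
DWL = ½ × 4.0353 × 13.1953 = 26.6235.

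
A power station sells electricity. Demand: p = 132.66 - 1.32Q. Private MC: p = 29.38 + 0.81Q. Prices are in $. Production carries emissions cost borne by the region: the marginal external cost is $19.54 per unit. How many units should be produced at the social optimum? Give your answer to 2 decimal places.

Q* = 39.31

Social marginal cost = private MC + MEC = 48.92 + 0.81Q.
Set SMC = demand: 48.92 + 0.81Q = 132.66 - 1.32Q → Q* = 39.3146.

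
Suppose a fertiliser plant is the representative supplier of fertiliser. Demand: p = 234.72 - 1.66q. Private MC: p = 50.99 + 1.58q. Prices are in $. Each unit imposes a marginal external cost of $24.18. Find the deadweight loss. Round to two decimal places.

DWL = $90.23

Market equilibrium (private): 50.99 + 1.58q = 234.72 - 1.66q → q_m = 56.7068.
Social marginal cost = private MC + MEC = 75.17 + 1.58q.
Set SMC = demand: 75.17 + 1.58q = 234.72 - 1.66q → q* = 49.2438.
The welfare-loss triangle has base |q_m − q*| and height MEC(q_m) (the vertical gap between SMC and demand is zero at q* and MEC at q_m).
DWL = ½ × 7.4630 × 24.1800 = 90.2277.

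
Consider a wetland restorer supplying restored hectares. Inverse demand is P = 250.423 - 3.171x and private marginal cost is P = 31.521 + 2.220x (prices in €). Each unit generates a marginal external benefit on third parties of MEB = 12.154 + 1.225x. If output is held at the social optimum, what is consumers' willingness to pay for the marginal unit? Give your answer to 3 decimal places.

Social marginal cost = private MC − MEB = 19.367 + 0.995x.
Set SMC = demand: 19.367 + 0.995x = 250.423 - 3.171x → x* = 55.4623.
Consumer price on the demand curve at x*: 250.423 − 3.171×55.4623 = 74.5520.

P = €74.552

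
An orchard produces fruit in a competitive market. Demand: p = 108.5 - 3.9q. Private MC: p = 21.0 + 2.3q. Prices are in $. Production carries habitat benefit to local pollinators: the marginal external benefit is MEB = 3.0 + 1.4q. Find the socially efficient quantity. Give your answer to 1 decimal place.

Social marginal cost = private MC − MEB = 18.0 + 0.9q.
Set SMC = demand: 18.0 + 0.9q = 108.5 - 3.9q → q* = 18.8542.

q* = 18.9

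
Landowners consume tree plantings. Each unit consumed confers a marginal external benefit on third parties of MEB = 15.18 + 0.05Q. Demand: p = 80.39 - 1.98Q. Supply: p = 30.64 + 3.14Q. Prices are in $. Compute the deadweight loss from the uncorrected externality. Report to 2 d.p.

DWL = $24.20

Market equilibrium (private): 30.64 + 3.14Q = 80.39 - 1.98Q → Q_m = 9.7168.
Social marginal benefit = demand + MEB = 95.57 - 1.93Q.
Set SMB = MC: 95.57 - 1.93Q = 30.64 + 3.14Q → Q* = 12.8067.
Height of the DWL triangle at Q_m is SMB(Q_m) − MC(Q_m) = MEB(Q_m) = 15.6658.
DWL = ½ × 3.0899 × 15.6658 = 24.2029.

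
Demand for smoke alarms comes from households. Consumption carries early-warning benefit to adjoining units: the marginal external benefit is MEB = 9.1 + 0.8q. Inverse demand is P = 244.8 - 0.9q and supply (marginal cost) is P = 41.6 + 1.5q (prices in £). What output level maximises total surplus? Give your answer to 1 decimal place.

q* = 132.7

Social marginal benefit = demand + MEB = 253.9 - 0.1q.
Set SMB = MC: 253.9 - 0.1q = 41.6 + 1.5q → q* = 132.6875.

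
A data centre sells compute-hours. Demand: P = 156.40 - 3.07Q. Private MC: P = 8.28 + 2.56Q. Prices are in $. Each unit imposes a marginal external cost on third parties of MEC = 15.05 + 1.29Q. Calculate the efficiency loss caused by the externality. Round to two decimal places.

Market equilibrium (private): 8.28 + 2.56Q = 156.40 - 3.07Q → Q_m = 26.3091.
Social marginal cost = private MC + MEC = 23.33 + 3.85Q.
Set SMC = demand: 23.33 + 3.85Q = 156.40 - 3.07Q → Q* = 19.2298.
The loss is the area between SMC and demand from Q* to Q_m; with linear curves that's a triangle of height MEC(Q_m).
DWL = ½ × 7.0793 × 48.9887 = 173.4029.

DWL = $173.40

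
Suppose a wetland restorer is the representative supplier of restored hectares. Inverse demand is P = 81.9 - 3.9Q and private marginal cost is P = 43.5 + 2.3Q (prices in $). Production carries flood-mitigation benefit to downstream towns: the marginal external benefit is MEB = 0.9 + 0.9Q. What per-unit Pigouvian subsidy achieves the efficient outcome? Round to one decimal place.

Social marginal cost = private MC − MEB = 42.6 + 1.4Q.
Set SMC = demand: 42.6 + 1.4Q = 81.9 - 3.9Q → Q* = 7.4151.
The Pigouvian subsidy equals MEB at Q*: 0.9 + 0.9×7.4151 = 7.5736.

subsidy = $7.6 per unit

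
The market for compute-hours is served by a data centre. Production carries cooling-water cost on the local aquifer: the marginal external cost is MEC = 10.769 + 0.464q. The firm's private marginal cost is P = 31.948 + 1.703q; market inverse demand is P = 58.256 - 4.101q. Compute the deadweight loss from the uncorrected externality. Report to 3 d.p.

DWL = 13.217

Market equilibrium (private): 31.948 + 1.703q = 58.256 - 4.101q → q_m = 4.5327.
Social marginal cost = private MC + MEC = 42.717 + 2.167q.
Set SMC = demand: 42.717 + 2.167q = 58.256 - 4.101q → q* = 2.4791.
The loss is the area between SMC and demand from q* to q_m; with linear curves that's a triangle of height MEC(q_m).
DWL = ½ × 2.0536 × 12.8722 = 13.2172.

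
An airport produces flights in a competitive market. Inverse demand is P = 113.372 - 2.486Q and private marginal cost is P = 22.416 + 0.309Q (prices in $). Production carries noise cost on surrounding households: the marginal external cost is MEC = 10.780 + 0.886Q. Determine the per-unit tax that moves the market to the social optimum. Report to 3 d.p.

tax = $30.078 per unit

Social marginal cost = private MC + MEC = 33.196 + 1.195Q.
Set SMC = demand: 33.196 + 1.195Q = 113.372 - 2.486Q → Q* = 21.7810.
The Pigouvian tax equals MEC at Q*: 10.780 + 0.886×21.7810 = 30.0780.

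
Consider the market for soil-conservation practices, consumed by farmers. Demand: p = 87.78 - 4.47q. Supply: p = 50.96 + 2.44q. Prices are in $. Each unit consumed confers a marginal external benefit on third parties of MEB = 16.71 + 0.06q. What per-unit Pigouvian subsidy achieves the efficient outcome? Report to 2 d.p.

Social marginal benefit = demand + MEB = 104.49 - 4.41q.
Set SMB = MC: 104.49 - 4.41q = 50.96 + 2.44q → q* = 7.8146.
The Pigouvian subsidy equals MEB at q*: 16.71 + 0.06×7.8146 = 17.1789.

subsidy = $17.18 per unit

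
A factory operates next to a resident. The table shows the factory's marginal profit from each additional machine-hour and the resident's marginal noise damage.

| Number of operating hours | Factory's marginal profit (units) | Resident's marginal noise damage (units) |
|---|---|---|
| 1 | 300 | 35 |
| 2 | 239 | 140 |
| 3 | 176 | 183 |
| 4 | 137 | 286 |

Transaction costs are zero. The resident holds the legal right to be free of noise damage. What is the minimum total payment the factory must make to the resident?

175

Efficient level: marginal profit ≥ marginal noise damage through level 2, so k* = 2.
With the resident holding the right, the factory must at least compensate total damage at k*: 35 + 140 = 175.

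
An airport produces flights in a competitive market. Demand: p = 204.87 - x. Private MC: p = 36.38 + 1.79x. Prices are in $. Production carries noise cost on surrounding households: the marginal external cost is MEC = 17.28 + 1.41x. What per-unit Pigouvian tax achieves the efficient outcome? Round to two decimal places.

Social marginal cost = private MC + MEC = 53.66 + 3.20x.
Set SMC = demand: 53.66 + 3.20x = 204.87 - x → x* = 36.0024.
The Pigouvian tax equals MEC at x*: 17.28 + 1.41×36.0024 = 68.0434.

tax = $68.04 per unit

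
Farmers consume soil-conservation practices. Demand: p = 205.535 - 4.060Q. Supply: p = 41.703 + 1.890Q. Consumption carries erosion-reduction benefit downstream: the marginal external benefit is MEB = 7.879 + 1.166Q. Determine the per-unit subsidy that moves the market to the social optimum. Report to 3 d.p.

Social marginal benefit = demand + MEB = 213.414 - 2.894Q.
Set SMB = MC: 213.414 - 2.894Q = 41.703 + 1.890Q → Q* = 35.8928.
The Pigouvian subsidy equals MEB at Q*: 7.879 + 1.166×35.8928 = 49.7300.

subsidy = 49.730 per unit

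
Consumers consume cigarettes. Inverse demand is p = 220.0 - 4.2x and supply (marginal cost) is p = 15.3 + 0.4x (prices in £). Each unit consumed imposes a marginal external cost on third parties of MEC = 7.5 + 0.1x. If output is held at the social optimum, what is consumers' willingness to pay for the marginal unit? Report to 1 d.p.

P = £43.8

Social marginal benefit = demand − MEC = 212.5 - 4.3x.
Set SMB = MC: 212.5 - 4.3x = 15.3 + 0.4x → x* = 41.9574.
Consumer price on the demand curve at x*: 220.0 − 4.2×41.9574 = 43.7789.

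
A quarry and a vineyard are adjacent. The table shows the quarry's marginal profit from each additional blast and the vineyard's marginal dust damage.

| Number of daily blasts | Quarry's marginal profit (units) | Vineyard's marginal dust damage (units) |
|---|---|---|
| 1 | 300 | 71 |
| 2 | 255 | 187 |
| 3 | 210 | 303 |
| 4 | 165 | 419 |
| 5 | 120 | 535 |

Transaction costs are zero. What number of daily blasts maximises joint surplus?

2

Bargaining reaches the level where marginal profit last exceeds marginal dust damage.
That holds through level 2 (255 ≥ 187) but not at 3 (210 < 303).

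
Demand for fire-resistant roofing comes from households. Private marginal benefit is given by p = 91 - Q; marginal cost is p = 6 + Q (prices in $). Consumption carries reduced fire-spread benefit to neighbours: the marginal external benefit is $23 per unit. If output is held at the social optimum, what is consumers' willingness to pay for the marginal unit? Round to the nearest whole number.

Social marginal benefit = demand + MEB = 114 - Q.
Set SMB = MC: 114 - Q = 6 + Q → Q* = 54.0000.
Consumer price on the demand curve at Q*: 91 − 1×54.0000 = 37.0000.

P = $37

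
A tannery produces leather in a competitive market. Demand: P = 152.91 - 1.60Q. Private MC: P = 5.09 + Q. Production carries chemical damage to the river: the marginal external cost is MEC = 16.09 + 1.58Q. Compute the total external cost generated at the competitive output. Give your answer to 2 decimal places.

3468.34

Market equilibrium (private): 5.09 + Q = 152.91 - 1.60Q → Q_m = 56.8538.
Total external cost = ∫₀^{Q_m} (16.09 + 1.58Q) dQ = 16.09×56.8538 + ½×1.58×56.8538² = 3468.3378.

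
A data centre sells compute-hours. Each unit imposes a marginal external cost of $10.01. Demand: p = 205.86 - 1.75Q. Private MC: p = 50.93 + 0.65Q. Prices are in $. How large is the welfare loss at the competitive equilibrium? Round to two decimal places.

Market equilibrium (private): 50.93 + 0.65Q = 205.86 - 1.75Q → Q_m = 64.5542.
Social marginal cost = private MC + MEC = 60.94 + 0.65Q.
Set SMC = demand: 60.94 + 0.65Q = 205.86 - 1.75Q → Q* = 60.3833.
The welfare-loss triangle has base |Q_m − Q*| and height MEC(Q_m) (the vertical gap between SMC and demand is zero at Q* and MEC at Q_m).
DWL = ½ × 4.1709 × 10.0100 = 20.8754.

DWL = $20.88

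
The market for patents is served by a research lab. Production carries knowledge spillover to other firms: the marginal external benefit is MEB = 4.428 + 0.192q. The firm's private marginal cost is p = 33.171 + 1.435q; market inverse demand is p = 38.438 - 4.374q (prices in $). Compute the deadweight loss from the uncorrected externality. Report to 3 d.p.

Market equilibrium (private): 33.171 + 1.435q = 38.438 - 4.374q → q_m = 0.9067.
Social marginal cost = private MC − MEB = 28.743 + 1.243q.
Set SMC = demand: 28.743 + 1.243q = 38.438 - 4.374q → q* = 1.7260.
Height of the DWL triangle at q_m is demand(q_m) − SMC(q_m) = MEB(q_m) = 4.6021.
DWL = ½ × 0.8193 × 4.6021 = 1.8853.

DWL = $1.885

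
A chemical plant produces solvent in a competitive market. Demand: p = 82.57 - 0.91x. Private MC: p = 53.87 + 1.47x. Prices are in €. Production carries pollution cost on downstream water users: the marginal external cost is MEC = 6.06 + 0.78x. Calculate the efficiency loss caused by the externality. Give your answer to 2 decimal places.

DWL = €37.85

Market equilibrium (private): 53.87 + 1.47x = 82.57 - 0.91x → x_m = 12.0588.
Social marginal cost = private MC + MEC = 59.93 + 2.25x.
Set SMC = demand: 59.93 + 2.25x = 82.57 - 0.91x → x* = 7.1646.
The welfare-loss triangle has base |x_m − x*| and height MEC(x_m) (the vertical gap between SMC and demand is zero at x* and MEC at x_m).
DWL = ½ × 4.8942 × 15.4659 = 37.8466.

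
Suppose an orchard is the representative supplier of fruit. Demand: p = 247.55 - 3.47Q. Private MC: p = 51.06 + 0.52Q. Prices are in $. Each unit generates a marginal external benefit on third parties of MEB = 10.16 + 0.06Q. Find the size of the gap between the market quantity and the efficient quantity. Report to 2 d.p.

Market equilibrium (private): 51.06 + 0.52Q = 247.55 - 3.47Q → Q_m = 49.2456.
Social marginal cost = private MC − MEB = 40.90 + 0.46Q.
Set SMC = demand: 40.90 + 0.46Q = 247.55 - 3.47Q → Q* = 52.5827.
Gap = |49.2456 − 52.5827| = 3.3371.

3.34 units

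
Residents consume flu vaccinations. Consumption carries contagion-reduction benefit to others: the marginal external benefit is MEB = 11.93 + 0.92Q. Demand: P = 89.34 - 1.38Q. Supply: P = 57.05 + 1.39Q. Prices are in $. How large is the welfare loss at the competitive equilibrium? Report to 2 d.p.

Market equilibrium (private): 57.05 + 1.39Q = 89.34 - 1.38Q → Q_m = 11.6570.
Social marginal benefit = demand + MEB = 101.27 - 0.46Q.
Set SMB = MC: 101.27 - 0.46Q = 57.05 + 1.39Q → Q* = 23.9027.
Height of the DWL triangle at Q_m is SMB(Q_m) − MC(Q_m) = MEB(Q_m) = 22.6545.
DWL = ½ × 12.2457 × 22.6545 = 138.7101.

DWL = $138.71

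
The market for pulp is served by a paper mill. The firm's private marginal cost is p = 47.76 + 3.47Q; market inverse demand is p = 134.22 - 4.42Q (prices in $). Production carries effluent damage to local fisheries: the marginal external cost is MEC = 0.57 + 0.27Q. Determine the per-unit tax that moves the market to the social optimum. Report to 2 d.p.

Social marginal cost = private MC + MEC = 48.33 + 3.74Q.
Set SMC = demand: 48.33 + 3.74Q = 134.22 - 4.42Q → Q* = 10.5257.
The Pigouvian tax equals MEC at Q*: 0.57 + 0.27×10.5257 = 3.4119.

tax = $3.41 per unit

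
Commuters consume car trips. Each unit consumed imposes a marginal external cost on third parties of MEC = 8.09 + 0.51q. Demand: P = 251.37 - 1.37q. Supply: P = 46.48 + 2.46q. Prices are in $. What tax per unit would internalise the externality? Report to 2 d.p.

Social marginal benefit = demand − MEC = 243.28 - 1.88q.
Set SMB = MC: 243.28 - 1.88q = 46.48 + 2.46q → q* = 45.3456.
The Pigouvian tax equals MEC at q*: 8.09 + 0.51×45.3456 = 31.2163.

tax = $31.22 per unit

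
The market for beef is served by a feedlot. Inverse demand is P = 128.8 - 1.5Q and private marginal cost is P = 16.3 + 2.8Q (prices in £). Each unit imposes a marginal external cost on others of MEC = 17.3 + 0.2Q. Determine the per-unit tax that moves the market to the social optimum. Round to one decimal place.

tax = £21.5 per unit

Social marginal cost = private MC + MEC = 33.6 + 3.0Q.
Set SMC = demand: 33.6 + 3.0Q = 128.8 - 1.5Q → Q* = 21.1556.
The Pigouvian tax equals MEC at Q*: 17.3 + 0.2×21.1556 = 21.5311.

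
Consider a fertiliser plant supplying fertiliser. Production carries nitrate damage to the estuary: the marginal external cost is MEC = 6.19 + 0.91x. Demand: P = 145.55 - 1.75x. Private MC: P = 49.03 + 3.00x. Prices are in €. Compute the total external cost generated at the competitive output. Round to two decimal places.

€313.65

Market equilibrium (private): 49.03 + 3.00x = 145.55 - 1.75x → x_m = 20.3200.
Total external cost = ∫₀^{x_m} (6.19 + 0.91x) dx = 6.19×20.3200 + ½×0.91×20.3200² = 313.6514.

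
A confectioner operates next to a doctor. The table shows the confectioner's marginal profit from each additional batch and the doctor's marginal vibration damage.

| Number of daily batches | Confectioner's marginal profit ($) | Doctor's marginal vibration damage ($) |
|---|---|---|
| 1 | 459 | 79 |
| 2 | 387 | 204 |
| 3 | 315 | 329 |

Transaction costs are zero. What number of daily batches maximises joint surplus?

Bargaining reaches the level where marginal profit last exceeds marginal vibration damage.
That holds through level 2 (387 ≥ 204) but not at 3 (315 < 329).

2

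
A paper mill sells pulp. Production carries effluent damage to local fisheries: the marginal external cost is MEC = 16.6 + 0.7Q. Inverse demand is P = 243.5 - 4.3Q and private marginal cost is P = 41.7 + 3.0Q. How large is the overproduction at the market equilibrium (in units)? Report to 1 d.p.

Market equilibrium (private): 41.7 + 3.0Q = 243.5 - 4.3Q → Q_m = 27.6438.
Social marginal cost = private MC + MEC = 58.3 + 3.7Q.
Set SMC = demand: 58.3 + 3.7Q = 243.5 - 4.3Q → Q* = 23.1500.
Gap = |27.6438 − 23.1500| = 4.4938.

4.5 units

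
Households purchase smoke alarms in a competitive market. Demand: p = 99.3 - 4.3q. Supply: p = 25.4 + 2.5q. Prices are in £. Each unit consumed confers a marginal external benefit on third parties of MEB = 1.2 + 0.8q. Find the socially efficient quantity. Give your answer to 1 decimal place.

Social marginal benefit = demand + MEB = 100.5 - 3.5q.
Set SMB = MC: 100.5 - 3.5q = 25.4 + 2.5q → q* = 12.5167.

q* = 12.5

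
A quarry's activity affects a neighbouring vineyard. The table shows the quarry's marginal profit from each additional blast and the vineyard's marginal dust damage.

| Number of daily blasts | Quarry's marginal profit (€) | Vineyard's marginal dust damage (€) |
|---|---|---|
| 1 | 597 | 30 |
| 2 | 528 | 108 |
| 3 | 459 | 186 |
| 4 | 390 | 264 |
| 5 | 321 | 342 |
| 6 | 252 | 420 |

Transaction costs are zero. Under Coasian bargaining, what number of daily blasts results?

Bargaining reaches the level where marginal profit last exceeds marginal dust damage.
That holds through level 4 (390 ≥ 264) but not at 5 (321 < 342).

4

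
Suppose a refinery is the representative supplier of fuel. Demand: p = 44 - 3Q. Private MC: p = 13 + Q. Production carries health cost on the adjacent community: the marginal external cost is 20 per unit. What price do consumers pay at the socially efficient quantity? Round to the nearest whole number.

Social marginal cost = private MC + MEC = 33 + Q.
Set SMC = demand: 33 + Q = 44 - 3Q → Q* = 2.7500.
Consumer price on the demand curve at Q*: 44 − 3×2.7500 = 35.7500.

P = 36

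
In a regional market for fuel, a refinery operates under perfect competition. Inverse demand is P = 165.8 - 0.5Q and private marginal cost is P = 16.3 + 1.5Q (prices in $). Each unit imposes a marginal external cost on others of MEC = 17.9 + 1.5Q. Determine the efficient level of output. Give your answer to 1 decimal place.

Social marginal cost = private MC + MEC = 34.2 + 3.0Q.
Set SMC = demand: 34.2 + 3.0Q = 165.8 - 0.5Q → Q* = 37.6000.

Q* = 37.6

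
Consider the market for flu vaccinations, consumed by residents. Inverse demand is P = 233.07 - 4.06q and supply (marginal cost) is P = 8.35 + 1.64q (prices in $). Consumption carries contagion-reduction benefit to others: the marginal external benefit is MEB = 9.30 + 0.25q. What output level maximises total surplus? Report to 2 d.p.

Social marginal benefit = demand + MEB = 242.37 - 3.81q.
Set SMB = MC: 242.37 - 3.81q = 8.35 + 1.64q → q* = 42.9394.

q* = 42.94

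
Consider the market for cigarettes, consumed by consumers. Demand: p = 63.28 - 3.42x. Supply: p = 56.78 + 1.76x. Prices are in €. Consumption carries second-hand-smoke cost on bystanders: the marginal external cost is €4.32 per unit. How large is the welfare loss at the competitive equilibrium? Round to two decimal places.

Market equilibrium (private): 56.78 + 1.76x = 63.28 - 3.42x → x_m = 1.2548.
Social marginal benefit = demand − MEC = 58.96 - 3.42x.
Set SMB = MC: 58.96 - 3.42x = 56.78 + 1.76x → x* = 0.4208.
Height of the DWL triangle at x_m is MC(x_m) − SMB(x_m) = MEC(x_m) = 4.3200.
DWL = ½ × 0.8340 × 4.3200 = 1.8014.

DWL = €1.80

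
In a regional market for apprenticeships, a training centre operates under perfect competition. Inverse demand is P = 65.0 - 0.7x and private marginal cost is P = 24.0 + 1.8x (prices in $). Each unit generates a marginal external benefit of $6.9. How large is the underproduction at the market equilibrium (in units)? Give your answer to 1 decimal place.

2.8 units

Market equilibrium (private): 24.0 + 1.8x = 65.0 - 0.7x → x_m = 16.4000.
Social marginal cost = private MC − MEB = 17.1 + 1.8x.
Set SMC = demand: 17.1 + 1.8x = 65.0 - 0.7x → x* = 19.1600.
Gap = |16.4000 − 19.1600| = 2.7600.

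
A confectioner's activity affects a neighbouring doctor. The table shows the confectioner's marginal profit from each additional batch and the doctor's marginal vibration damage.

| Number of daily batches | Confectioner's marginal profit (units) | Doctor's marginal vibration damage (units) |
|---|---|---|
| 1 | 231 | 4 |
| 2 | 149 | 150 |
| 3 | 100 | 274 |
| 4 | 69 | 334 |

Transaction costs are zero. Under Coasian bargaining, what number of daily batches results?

1

Bargaining reaches the level where marginal profit last exceeds marginal vibration damage.
That holds through level 1 (231 ≥ 4) but not at 2 (149 < 150).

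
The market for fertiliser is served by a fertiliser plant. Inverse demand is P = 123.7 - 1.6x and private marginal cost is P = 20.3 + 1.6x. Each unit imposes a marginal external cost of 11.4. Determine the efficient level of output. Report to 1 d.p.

x* = 28.8

Social marginal cost = private MC + MEC = 31.7 + 1.6x.
Set SMC = demand: 31.7 + 1.6x = 123.7 - 1.6x → x* = 28.7500.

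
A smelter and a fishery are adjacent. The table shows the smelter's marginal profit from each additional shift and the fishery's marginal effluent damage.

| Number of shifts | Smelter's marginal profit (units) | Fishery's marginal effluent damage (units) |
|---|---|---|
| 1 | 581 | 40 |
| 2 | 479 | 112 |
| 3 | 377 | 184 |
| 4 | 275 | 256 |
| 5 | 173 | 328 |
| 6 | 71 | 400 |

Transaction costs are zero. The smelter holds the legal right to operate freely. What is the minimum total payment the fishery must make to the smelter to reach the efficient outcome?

244

Left alone the smelter would choose level 6 (marginal profit stays positive).
Efficient level: k* = 4 (marginal profit ≥ marginal effluent damage through 4).
The fishery must at least cover the smelter's forgone profit from cutting 6→4: 173 + 71 = 244.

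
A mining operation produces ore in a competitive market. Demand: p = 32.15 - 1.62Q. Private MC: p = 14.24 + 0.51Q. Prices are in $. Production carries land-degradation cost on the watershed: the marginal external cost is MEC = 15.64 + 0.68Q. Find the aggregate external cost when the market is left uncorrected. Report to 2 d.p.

Market equilibrium (private): 14.24 + 0.51Q = 32.15 - 1.62Q → Q_m = 8.4085.
Total external cost = ∫₀^{Q_m} (15.64 + 0.68Q) dQ = 15.64×8.4085 + ½×0.68×8.4085² = 155.5479.

$155.55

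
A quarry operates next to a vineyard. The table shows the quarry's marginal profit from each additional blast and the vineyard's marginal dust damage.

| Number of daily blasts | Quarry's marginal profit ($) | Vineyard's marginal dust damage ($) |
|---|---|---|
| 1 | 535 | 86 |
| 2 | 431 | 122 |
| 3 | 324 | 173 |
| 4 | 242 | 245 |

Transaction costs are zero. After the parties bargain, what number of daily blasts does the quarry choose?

3

Bargaining reaches the level where marginal profit last exceeds marginal dust damage.
That holds through level 3 (324 ≥ 173) but not at 4 (242 < 245).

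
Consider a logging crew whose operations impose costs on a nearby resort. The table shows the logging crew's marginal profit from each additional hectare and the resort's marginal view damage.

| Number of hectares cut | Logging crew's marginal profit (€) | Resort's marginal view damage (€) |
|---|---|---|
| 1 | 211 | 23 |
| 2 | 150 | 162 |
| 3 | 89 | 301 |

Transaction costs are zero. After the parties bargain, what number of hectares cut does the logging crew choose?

Bargaining reaches the level where marginal profit last exceeds marginal view damage.
That holds through level 1 (211 ≥ 23) but not at 2 (150 < 162).

1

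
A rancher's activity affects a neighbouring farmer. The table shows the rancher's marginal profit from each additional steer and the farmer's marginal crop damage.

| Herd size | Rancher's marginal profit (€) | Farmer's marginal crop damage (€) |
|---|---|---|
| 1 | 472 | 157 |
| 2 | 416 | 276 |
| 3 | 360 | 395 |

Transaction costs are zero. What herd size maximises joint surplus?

2

Bargaining reaches the level where marginal profit last exceeds marginal crop damage.
That holds through level 2 (416 ≥ 276) but not at 3 (360 < 395).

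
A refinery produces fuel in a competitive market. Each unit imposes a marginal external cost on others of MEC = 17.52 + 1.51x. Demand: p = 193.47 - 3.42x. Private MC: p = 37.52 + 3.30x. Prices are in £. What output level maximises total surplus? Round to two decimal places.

x* = 16.82

Social marginal cost = private MC + MEC = 55.04 + 4.81x.
Set SMC = demand: 55.04 + 4.81x = 193.47 - 3.42x → x* = 16.8202.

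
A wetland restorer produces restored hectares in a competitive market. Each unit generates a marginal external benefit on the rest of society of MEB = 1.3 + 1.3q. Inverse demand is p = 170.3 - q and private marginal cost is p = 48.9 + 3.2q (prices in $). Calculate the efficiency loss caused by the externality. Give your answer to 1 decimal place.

DWL = $260.6

Market equilibrium (private): 48.9 + 3.2q = 170.3 - q → q_m = 28.9048.
Social marginal cost = private MC − MEB = 47.6 + 1.9q.
Set SMC = demand: 47.6 + 1.9q = 170.3 - q → q* = 42.3103.
Height of the DWL triangle at q_m is demand(q_m) − SMC(q_m) = MEB(q_m) = 38.8762.
DWL = ½ × 13.4055 × 38.8762 = 260.5774.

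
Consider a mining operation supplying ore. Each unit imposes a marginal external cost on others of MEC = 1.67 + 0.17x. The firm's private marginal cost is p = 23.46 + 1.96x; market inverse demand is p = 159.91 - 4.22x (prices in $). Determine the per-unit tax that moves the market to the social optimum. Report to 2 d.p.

Social marginal cost = private MC + MEC = 25.13 + 2.13x.
Set SMC = demand: 25.13 + 2.13x = 159.91 - 4.22x → x* = 21.2252.
The Pigouvian tax equals MEC at x*: 1.67 + 0.17×21.2252 = 5.2783.

tax = $5.28 per unit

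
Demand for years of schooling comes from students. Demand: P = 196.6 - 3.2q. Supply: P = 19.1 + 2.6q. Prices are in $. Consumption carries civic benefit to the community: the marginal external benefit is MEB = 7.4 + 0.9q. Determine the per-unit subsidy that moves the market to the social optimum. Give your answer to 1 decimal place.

subsidy = $41.4 per unit

Social marginal benefit = demand + MEB = 204.0 - 2.3q.
Set SMB = MC: 204.0 - 2.3q = 19.1 + 2.6q → q* = 37.7347.
The Pigouvian subsidy equals MEB at q*: 7.4 + 0.9×37.7347 = 41.3612.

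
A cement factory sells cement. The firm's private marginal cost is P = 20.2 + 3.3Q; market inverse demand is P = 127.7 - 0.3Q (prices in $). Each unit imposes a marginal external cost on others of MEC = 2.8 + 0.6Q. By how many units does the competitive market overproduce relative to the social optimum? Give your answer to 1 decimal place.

4.9 units

Market equilibrium (private): 20.2 + 3.3Q = 127.7 - 0.3Q → Q_m = 29.8611.
Social marginal cost = private MC + MEC = 23.0 + 3.9Q.
Set SMC = demand: 23.0 + 3.9Q = 127.7 - 0.3Q → Q* = 24.9286.
Gap = |29.8611 − 24.9286| = 4.9325.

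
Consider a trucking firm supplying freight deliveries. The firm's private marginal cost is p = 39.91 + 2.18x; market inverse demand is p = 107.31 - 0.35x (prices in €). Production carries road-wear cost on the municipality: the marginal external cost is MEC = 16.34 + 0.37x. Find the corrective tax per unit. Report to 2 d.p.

tax = €22.85 per unit

Social marginal cost = private MC + MEC = 56.25 + 2.55x.
Set SMC = demand: 56.25 + 2.55x = 107.31 - 0.35x → x* = 17.6069.
The Pigouvian tax equals MEC at x*: 16.34 + 0.37×17.6069 = 22.8546.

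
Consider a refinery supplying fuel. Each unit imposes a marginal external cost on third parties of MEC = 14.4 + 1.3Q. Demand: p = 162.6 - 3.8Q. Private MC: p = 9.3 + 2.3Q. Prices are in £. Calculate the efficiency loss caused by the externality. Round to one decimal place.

Market equilibrium (private): 9.3 + 2.3Q = 162.6 - 3.8Q → Q_m = 25.1311.
Social marginal cost = private MC + MEC = 23.7 + 3.6Q.
Set SMC = demand: 23.7 + 3.6Q = 162.6 - 3.8Q → Q* = 18.7703.
Height of the DWL triangle at Q_m is SMC(Q_m) − demand(Q_m) = MEC(Q_m) = 47.0705.
DWL = ½ × 6.3608 × 47.0705 = 149.7030.

DWL = £149.7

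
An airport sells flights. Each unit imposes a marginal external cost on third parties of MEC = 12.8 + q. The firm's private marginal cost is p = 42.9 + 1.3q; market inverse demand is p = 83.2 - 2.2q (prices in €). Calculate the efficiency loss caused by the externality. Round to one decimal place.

Market equilibrium (private): 42.9 + 1.3q = 83.2 - 2.2q → q_m = 11.5143.
Social marginal cost = private MC + MEC = 55.7 + 2.3q.
Set SMC = demand: 55.7 + 2.3q = 83.2 - 2.2q → q* = 6.1111.
The loss is the area between SMC and demand from q* to q_m; with linear curves that's a triangle of height MEC(q_m).
DWL = ½ × 5.4032 × 24.3143 = 65.6875.

DWL = €65.7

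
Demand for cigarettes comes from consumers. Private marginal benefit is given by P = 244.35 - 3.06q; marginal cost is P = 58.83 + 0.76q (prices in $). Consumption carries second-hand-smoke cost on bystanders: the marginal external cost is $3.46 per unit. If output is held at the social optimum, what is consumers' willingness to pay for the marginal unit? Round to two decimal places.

Social marginal benefit = demand − MEC = 240.89 - 3.06q.
Set SMB = MC: 240.89 - 3.06q = 58.83 + 0.76q → q* = 47.6597.
Consumer price on the demand curve at q*: 244.35 − 3.06×47.6597 = 98.5113.

P = $98.51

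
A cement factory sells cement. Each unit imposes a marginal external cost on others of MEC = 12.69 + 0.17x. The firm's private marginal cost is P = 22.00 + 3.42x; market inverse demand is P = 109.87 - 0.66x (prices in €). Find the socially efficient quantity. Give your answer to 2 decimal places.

Social marginal cost = private MC + MEC = 34.69 + 3.59x.
Set SMC = demand: 34.69 + 3.59x = 109.87 - 0.66x → x* = 17.6894.

x* = 17.69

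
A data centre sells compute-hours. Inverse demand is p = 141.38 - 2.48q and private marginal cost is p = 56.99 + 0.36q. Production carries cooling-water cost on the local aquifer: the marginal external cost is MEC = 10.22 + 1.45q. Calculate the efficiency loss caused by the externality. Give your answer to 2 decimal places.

DWL = 331.19

Market equilibrium (private): 56.99 + 0.36q = 141.38 - 2.48q → q_m = 29.7148.
Social marginal cost = private MC + MEC = 67.21 + 1.81q.
Set SMC = demand: 67.21 + 1.81q = 141.38 - 2.48q → q* = 17.2890.
Height of the DWL triangle at q_m is SMC(q_m) − demand(q_m) = MEC(q_m) = 53.3064.
DWL = ½ × 12.4258 × 53.3064 = 331.1873.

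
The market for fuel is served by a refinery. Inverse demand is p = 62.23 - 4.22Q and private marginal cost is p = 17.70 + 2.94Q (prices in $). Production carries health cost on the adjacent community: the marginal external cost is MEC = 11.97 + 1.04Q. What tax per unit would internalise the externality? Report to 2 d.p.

Social marginal cost = private MC + MEC = 29.67 + 3.98Q.
Set SMC = demand: 29.67 + 3.98Q = 62.23 - 4.22Q → Q* = 3.9707.
The Pigouvian tax equals MEC at Q*: 11.97 + 1.04×3.9707 = 16.0995.

tax = $16.10 per unit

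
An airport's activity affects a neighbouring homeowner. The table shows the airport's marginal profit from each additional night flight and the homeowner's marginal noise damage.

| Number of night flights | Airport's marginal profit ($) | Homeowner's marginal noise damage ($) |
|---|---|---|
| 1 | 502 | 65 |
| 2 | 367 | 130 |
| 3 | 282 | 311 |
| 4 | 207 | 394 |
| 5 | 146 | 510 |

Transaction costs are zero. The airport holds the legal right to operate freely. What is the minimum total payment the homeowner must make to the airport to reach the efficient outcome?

$635

Left alone the airport would choose level 5 (marginal profit stays positive).
Efficient level: k* = 2 (marginal profit ≥ marginal noise damage through 2).
The homeowner must at least cover the airport's forgone profit from cutting 5→2: 282 + 207 + 146 = 635.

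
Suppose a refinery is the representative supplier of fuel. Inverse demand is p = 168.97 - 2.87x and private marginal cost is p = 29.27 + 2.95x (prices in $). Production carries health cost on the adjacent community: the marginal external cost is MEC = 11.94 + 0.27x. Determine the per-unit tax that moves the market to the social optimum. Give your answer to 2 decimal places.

tax = $17.60 per unit

Social marginal cost = private MC + MEC = 41.21 + 3.22x.
Set SMC = demand: 41.21 + 3.22x = 168.97 - 2.87x → x* = 20.9787.
The Pigouvian tax equals MEC at x*: 11.94 + 0.27×20.9787 = 17.6042.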